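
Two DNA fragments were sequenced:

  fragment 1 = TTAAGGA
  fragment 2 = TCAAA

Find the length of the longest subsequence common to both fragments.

4

Pick T (fragment 1 #1, fragment 2 #1), A (fragment 1 #3, fragment 2 #3), A (fragment 1 #4, fragment 2 #4), A (fragment 1 #7, fragment 2 #5); all 4 bases appear in both, in order. The LCS DP gives dp[7][5] = 4, so this is optimal.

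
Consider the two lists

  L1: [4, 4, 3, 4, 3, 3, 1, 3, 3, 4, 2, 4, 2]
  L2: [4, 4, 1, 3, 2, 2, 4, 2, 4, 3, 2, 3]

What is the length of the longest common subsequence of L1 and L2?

8

Taking 4 (L1 #2, L2 #1), 4 (L1 #4, L2 #2), 1 (L1 #7, L2 #3), 3 (L1 #8, L2 #4), 4 (L1 #10, L2 #7), 2 (L1 #11, L2 #8), 4 (L1 #12, L2 #9), 2 (L1 #13, L2 #11) gives a common subsequence of length 8. dp[13][12] = 8 confirms this is the maximum.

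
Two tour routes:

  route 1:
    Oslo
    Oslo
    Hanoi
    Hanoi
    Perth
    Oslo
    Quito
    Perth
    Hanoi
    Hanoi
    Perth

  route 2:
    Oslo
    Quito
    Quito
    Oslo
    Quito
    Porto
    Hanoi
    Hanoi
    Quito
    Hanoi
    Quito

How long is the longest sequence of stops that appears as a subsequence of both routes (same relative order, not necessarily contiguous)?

6

Match Oslo (route 1 #1, route 2 #1); then Oslo (route 1 #2, route 2 #4); then Hanoi (route 1 #3, route 2 #7); then Hanoi (route 1 #4, route 2 #8); then Quito (route 1 #7, route 2 #9); then Hanoi (route 1 #9, route 2 #10) — 6 stops in the same relative order in both. dp[11][11] = 6 confirms this is the maximum.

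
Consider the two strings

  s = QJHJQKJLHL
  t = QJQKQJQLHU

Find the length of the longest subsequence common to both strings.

7

Taking Q (s #1, t #1); then J (s #4, t #2); then Q (s #5, t #3); then K (s #6, t #4); then J (s #7, t #6); then L (s #8, t #8); then H (s #9, t #9) gives a common subsequence of length 7. dp[10][10] = 7 confirms this is the maximum.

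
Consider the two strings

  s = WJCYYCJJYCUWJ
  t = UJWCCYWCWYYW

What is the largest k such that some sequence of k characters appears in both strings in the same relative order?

Pick W at s[1]=t[3]; then C at s[3]=t[5]; then Y at s[4]=t[6]; then Y at s[5]=t[10]; then Y at s[9]=t[11]; then W at s[12]=t[12]; all 6 characters appear in both, in order, and the DP table's final entry dp[13][12] is also 6, so no common subsequence is longer.

6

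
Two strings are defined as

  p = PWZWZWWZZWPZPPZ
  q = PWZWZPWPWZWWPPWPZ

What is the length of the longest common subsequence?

Match P (p #1, q #1), then W (p #2, q #2), then Z (p #3, q #3), then W (p #4, q #4), then Z (p #5, q #5), then W (p #6, q #7), then W (p #7, q #9), then Z (p #8, q #10), then W (p #10, q #12), then P (p #11, q #13), then P (p #13, q #14), then P (p #14, q #16), then Z (p #15, q #17) — 13 characters in the same relative order in both. The LCS DP gives dp[15][17] = 13, so this is optimal.

13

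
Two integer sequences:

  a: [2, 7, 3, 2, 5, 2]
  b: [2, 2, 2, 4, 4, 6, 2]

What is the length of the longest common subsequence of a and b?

Match 2 at a[1]=b[2], then 2 at a[4]=b[3], then 2 at a[6]=b[7] — 3 values in the same relative order in both. Since dp[6][7] = 3, nothing longer is possible.

3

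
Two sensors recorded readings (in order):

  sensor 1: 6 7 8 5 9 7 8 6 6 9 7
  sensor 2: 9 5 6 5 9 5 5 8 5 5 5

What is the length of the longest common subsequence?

4

Let dp[i][j] be the LCS length of the first i values of sensor 1 and the first j values of sensor 2. dp[i][j] = dp[i-1][j-1]+1 when the i-th and j-th values match, else max(dp[i-1][j], dp[i][j-1]).
    ·  9  5  6  5  9  5  5  8  5  5  5
 ·  0  0  0  0  0  0  0  0  0  0  0  0
 6  0  0  0  1  1  1  1  1  1  1  1  1
 7  0  0  0  1  1  1  1  1  1  1  1  1
 8  0  0  0  1  1  1  1  1  2  2  2  2
 5  0  0  1  1  2  2  2  2  2  3  3  3
 9  0  1  1  1  2  3  3  3  3  3  3  3
 7  0  1  1  1  2  3  3  3  3  3  3  3
 8  0  1  1  1  2  3  3  3  4  4  4  4
 6  0  1  1  2  2  3  3  3  4  4  4  4
 6  0  1  1  2  2  3  3  3  4  4  4  4
 9  0  1  1  2  2  3  3  3  4  4  4  4
 7  0  1  1  2  2  3  3  3  4  4  4  4
dp[11][11] = 4. One LCS (by backtracking along matches): 6, 5, 9, 8.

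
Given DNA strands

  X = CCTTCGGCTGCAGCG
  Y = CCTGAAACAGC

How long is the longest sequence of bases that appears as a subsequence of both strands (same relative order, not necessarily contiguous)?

Pick C at X[1]=Y[1], then C at X[2]=Y[2], then T at X[4]=Y[3], then G at X[6]=Y[4], then C at X[11]=Y[8], then A at X[12]=Y[9], then G at X[13]=Y[10], then C at X[14]=Y[11]; all 8 bases appear in both, in order. The LCS DP gives dp[15][11] = 8, so this is optimal.

8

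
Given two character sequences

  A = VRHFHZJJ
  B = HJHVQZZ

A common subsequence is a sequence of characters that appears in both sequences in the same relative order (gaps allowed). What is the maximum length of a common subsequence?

Let dp[i][j] be the LCS length of the first i characters of A and the first j characters of B. dp[i][j] = dp[i-1][j-1]+1 when the i-th and j-th characters match, else max(dp[i-1][j], dp[i][j-1]).
    ·  H  J  H  V  Q  Z  Z
 ·  0  0  0  0  0  0  0  0
 V  0  0  0  0  1  1  1  1
 R  0  0  0  0  1  1  1  1
 H  0  1  1  1  1  1  1  1
 F  0  1  1  1  1  1  1  1
 H  0  1  1  2  2  2  2  2
 Z  0  1  1  2  2  2  3  3
 J  0  1  2  2  2  2  3  3
 J  0  1  2  2  2  2  3  3
dp[8][7] = 3. One LCS (by backtracking along matches): HHZ.

3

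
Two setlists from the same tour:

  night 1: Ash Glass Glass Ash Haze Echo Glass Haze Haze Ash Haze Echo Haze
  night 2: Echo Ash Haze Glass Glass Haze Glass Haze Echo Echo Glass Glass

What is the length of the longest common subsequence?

7

Taking Ash [1,2] → Glass [2,4] → Glass [3,5] → Haze [5,6] → Glass [7,7] → Haze [8,8] → Echo [12,10] gives a common subsequence of length 7. The LCS DP gives dp[13][12] = 7, so this is optimal.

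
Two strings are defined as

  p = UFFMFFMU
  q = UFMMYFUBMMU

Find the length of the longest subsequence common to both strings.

6

Pick U (p #1, q #1), F (p #2, q #2), F (p #3, q #6), M (p #4, q #9), M (p #7, q #10), U (p #8, q #11); all 6 characters appear in both, in order. Since dp[8][11] = 6, nothing longer is possible.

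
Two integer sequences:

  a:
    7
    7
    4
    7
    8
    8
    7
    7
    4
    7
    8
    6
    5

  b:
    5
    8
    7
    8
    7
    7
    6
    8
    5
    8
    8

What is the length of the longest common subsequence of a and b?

Let dp[i][j] be the LCS length of the first i values of a and the first j values of b. dp[i][j] = dp[i-1][j-1]+1 when the i-th and j-th values match, else max(dp[i-1][j], dp[i][j-1]).
    ·  5  8  7  8  7  7  6  8  5  8  8
 ·  0  0  0  0  0  0  0  0  0  0  0  0
 7  0  0  0  1  1  1  1  1  1  1  1  1
 7  0  0  0  1  1  2  2  2  2  2  2  2
 4  0  0  0  1  1  2  2  2  2  2  2  2
 7  0  0  0  1  1  2  3  3  3  3  3  3
 8  0  0  1  1  2  2  3  3  4  4  4  4
 8  0  0  1  1  2  2  3  3  4  4  5  5
 7  0  0  1  2  2  3  3  3  4  4  5  5
 7  0  0  1  2  2  3  4  4  4  4  5  5
 4  0  0  1  2  2  3  4  4  4  4  5  5
 7  0  0  1  2  2  3  4  4  4  4  5  5
 8  0  0  1  2  3  3  4  4  5  5  5  6
 6  0  0  1  2  3  3  4  5  5  5  5  6
 5  0  1  1  2  3  3  4  5  5  6  6  6
dp[13][11] = 6. One LCS (by backtracking along matches): 7, 7, 7, 8, 8, 8.

6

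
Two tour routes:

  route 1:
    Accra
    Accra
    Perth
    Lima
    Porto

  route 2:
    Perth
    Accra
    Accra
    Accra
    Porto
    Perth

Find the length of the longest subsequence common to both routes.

3

Taking Accra at route 1[1]=route 2[3], Accra at route 1[2]=route 2[4], Perth at route 1[3]=route 2[6] gives a common subsequence of length 3. The LCS DP gives dp[5][6] = 3, so this is optimal.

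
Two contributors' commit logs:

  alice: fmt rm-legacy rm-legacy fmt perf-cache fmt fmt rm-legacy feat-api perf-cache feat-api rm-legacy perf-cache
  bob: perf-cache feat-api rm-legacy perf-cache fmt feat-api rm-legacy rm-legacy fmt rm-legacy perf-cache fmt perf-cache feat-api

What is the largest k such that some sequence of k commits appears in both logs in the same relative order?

One common subsequence of length 8: fmt at alice[1]=bob[5] → rm-legacy at alice[2]=bob[7] → rm-legacy at alice[3]=bob[8] → fmt at alice[4]=bob[9] → perf-cache at alice[5]=bob[11] → fmt at alice[7]=bob[12] → perf-cache at alice[10]=bob[13] → feat-api at alice[11]=bob[14]. dp[13][14] = 8 confirms this is the maximum.

8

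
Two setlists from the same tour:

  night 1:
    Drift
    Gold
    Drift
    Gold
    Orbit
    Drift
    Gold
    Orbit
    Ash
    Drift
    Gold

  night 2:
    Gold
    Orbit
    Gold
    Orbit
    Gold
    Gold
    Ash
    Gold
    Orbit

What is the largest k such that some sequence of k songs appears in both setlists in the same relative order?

6

One common subsequence of length 6: Gold (night 1 #2, night 2 #1), then Gold (night 1 #4, night 2 #3), then Orbit (night 1 #5, night 2 #4), then Gold (night 1 #7, night 2 #6), then Ash (night 1 #9, night 2 #7), then Gold (night 1 #11, night 2 #8). The LCS DP gives dp[11][9] = 6, so this is optimal.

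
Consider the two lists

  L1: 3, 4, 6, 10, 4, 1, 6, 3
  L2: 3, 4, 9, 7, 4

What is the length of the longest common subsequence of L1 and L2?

One common subsequence of length 3: 3 (L1 #1, L2 #1), 4 (L1 #2, L2 #2), 4 (L1 #5, L2 #5). dp[8][5] = 3 confirms this is the maximum.

3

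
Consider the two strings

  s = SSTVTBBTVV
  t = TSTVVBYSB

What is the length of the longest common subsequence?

5

Taking S [2,2], then T [3,3], then V [4,5], then B [6,6], then B [7,9] gives a common subsequence of length 5. dp[10][9] = 5 confirms this is the maximum.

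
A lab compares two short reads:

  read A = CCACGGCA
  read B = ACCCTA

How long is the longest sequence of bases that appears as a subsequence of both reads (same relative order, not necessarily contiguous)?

4

Let dp[i][j] be the LCS length of the first i bases of read A and the first j bases of read B. dp[i][j] = dp[i-1][j-1]+1 when the i-th and j-th bases match, else max(dp[i-1][j], dp[i][j-1]).
    ·  A  C  C  C  T  A
 ·  0  0  0  0  0  0  0
 C  0  0  1  1  1  1  1
 C  0  0  1  2  2  2  2
 A  0  1  1  2  2  2  3
 C  0  1  2  2  3  3  3
 G  0  1  2  2  3  3  3
 G  0  1  2  2  3  3  3
 C  0  1  2  3  3  3  3
 A  0  1  2  3  3  3  4
dp[8][6] = 4. One LCS (by backtracking along matches): CCCA.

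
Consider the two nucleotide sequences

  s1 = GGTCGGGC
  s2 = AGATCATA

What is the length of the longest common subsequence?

Taking G [1,2], T [3,4], C [4,5] gives a common subsequence of length 3. The LCS DP gives dp[8][8] = 3, so this is optimal.

3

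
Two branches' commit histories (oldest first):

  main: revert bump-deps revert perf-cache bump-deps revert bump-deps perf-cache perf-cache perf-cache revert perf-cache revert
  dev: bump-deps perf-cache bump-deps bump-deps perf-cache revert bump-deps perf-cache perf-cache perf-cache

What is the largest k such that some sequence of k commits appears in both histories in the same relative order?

Pick bump-deps [2,1], then perf-cache [4,2], then bump-deps [5,4], then revert [6,6], then bump-deps [7,7], then perf-cache [9,8], then perf-cache [10,9], then perf-cache [12,10]; all 8 commits appear in both, in order. The LCS DP gives dp[13][10] = 8, so this is optimal.

8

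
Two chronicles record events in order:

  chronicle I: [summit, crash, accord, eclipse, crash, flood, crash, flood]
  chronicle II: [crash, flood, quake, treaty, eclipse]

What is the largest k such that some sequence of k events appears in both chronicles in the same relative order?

Match crash (chronicle I #2, chronicle II #1) → eclipse (chronicle I #4, chronicle II #5) — 2 events in the same relative order in both. dp[8][5] = 2 confirms this is the maximum.

2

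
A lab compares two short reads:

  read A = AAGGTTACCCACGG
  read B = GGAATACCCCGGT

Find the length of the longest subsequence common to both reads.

10

Taking A [1,3] → A [2,4] → T [6,5] → A [7,6] → C [8,7] → C [9,8] → C [10,9] → C [12,10] → G [13,11] → G [14,12] gives a common subsequence of length 10, and the DP table's final entry dp[14][13] is also 10, so no common subsequence is longer.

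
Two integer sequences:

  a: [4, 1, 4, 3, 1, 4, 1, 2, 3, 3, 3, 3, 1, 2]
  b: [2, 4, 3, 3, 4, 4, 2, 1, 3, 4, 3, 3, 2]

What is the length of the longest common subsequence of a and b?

Taking 4 at a[1]=b[2]; then 4 at a[3]=b[5]; then 4 at a[6]=b[6]; then 1 at a[7]=b[8]; then 3 at a[9]=b[9]; then 3 at a[11]=b[11]; then 3 at a[12]=b[12]; then 2 at a[14]=b[13] gives a common subsequence of length 8. Since dp[14][13] = 8, nothing longer is possible.

8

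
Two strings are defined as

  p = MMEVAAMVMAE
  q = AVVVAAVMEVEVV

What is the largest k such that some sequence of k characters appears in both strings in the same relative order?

Let dp[i][j] be the LCS length of the first i characters of p and the first j characters of q. dp[i][j] = dp[i-1][j-1]+1 when the i-th and j-th characters match, else max(dp[i-1][j], dp[i][j-1]).
    ·  A  V  V  V  A  A  V  M  E  V  E  V  V
 ·  0  0  0  0  0  0  0  0  0  0  0  0  0  0
 M  0  0  0  0  0  0  0  0  1  1  1  1  1  1
 M  0  0  0  0  0  0  0  0  1  1  1  1  1  1
 E  0  0  0  0  0  0  0  0  1  2  2  2  2  2
 V  0  0  1  1  1  1  1  1  1  2  3  3  3  3
 A  0  1  1  1  1  2  2  2  2  2  3  3  3  3
 A  0  1  1  1  1  2  3  3  3  3  3  3  3  3
 M  0  1  1  1  1  2  3  3  4  4  4  4  4  4
 V  0  1  2  2  2  2  3  4  4  4  5  5  5  5
 M  0  1  2  2  2  2  3  4  5  5  5  5  5  5
 A  0  1  2  2  2  3  3  4  5  5  5  5  5  5
 E  0  1  2  2  2  3  3  4  5  6  6  6  6  6
dp[11][13] = 6. One LCS (by backtracking along matches): VAAMVE.

6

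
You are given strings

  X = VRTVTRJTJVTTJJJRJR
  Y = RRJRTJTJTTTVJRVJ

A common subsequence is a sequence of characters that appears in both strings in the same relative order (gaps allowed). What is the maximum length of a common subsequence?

10

Match R (X #2, Y #4) → T (X #3, Y #5) → T (X #5, Y #7) → J (X #7, Y #8) → T (X #8, Y #9) → T (X #11, Y #10) → T (X #12, Y #11) → J (X #15, Y #13) → R (X #16, Y #14) → J (X #17, Y #16) — 10 characters in the same relative order in both. dp[18][16] = 10 confirms this is the maximum.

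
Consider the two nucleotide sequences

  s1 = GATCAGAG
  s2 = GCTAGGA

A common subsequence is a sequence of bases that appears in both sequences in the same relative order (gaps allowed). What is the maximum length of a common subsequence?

Let dp[i][j] be the LCS length of the first i bases of s1 and the first j bases of s2. dp[i][j] = dp[i-1][j-1]+1 when the i-th and j-th bases match, else max(dp[i-1][j], dp[i][j-1]).
    ·  G  C  T  A  G  G  A
 ·  0  0  0  0  0  0  0  0
 G  0  1  1  1  1  1  1  1
 A  0  1  1  1  2  2  2  2
 T  0  1  1  2  2  2  2  2
 C  0  1  2  2  2  2  2  2
 A  0  1  2  2  3  3  3  3
 G  0  1  2  2  3  4  4  4
 A  0  1  2  2  3  4  4  5
 G  0  1  2  2  3  4  5  5
dp[8][7] = 5. One LCS (by backtracking along matches): GTAGA.

5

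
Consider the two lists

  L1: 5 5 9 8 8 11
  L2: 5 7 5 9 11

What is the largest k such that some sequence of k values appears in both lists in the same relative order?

Pick 5 [1,1] → 5 [2,3] → 9 [3,4] → 11 [6,5]; all 4 values appear in both, in order, and the DP table's final entry dp[6][5] is also 4, so no common subsequence is longer.

4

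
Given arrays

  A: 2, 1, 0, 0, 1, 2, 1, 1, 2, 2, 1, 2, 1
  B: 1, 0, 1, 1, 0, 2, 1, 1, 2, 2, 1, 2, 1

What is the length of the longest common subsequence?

Taking 1 [2,1], 0 [3,2], 0 [4,5], 2 [6,6], 1 [7,7], 1 [8,8], 2 [9,9], 2 [10,10], 1 [11,11], 2 [12,12], 1 [13,13] gives a common subsequence of length 11, and the DP table's final entry dp[13][13] is also 11, so no common subsequence is longer.

11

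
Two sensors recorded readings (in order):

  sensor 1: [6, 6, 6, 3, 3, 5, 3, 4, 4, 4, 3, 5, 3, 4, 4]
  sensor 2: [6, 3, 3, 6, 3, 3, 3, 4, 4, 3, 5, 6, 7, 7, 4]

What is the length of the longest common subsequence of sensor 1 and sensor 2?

10

Match 6 [1,1], then 6 [3,4], then 3 [4,5], then 3 [5,6], then 3 [7,7], then 4 [9,8], then 4 [10,9], then 3 [11,10], then 5 [12,11], then 4 [15,15] — 10 values in the same relative order in both. Since dp[15][15] = 10, nothing longer is possible.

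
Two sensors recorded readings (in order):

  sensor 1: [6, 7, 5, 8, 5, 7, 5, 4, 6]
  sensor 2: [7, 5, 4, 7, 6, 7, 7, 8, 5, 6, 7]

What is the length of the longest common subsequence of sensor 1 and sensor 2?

5

Taking 6 at sensor 1[1]=sensor 2[5], then 7 at sensor 1[2]=sensor 2[7], then 8 at sensor 1[4]=sensor 2[8], then 5 at sensor 1[5]=sensor 2[9], then 7 at sensor 1[6]=sensor 2[11] gives a common subsequence of length 5. The LCS DP gives dp[9][11] = 5, so this is optimal.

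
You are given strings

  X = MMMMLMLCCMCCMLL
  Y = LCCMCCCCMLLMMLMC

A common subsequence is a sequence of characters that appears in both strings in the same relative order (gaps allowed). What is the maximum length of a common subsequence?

9

Taking L at X[5]=Y[1], then M at X[6]=Y[4], then C at X[8]=Y[5], then C at X[9]=Y[6], then C at X[11]=Y[7], then C at X[12]=Y[8], then M at X[13]=Y[9], then L at X[14]=Y[11], then L at X[15]=Y[14] gives a common subsequence of length 9. Since dp[15][16] = 9, nothing longer is possible.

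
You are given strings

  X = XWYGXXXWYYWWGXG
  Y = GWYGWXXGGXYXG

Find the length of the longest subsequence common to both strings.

Match W at X[2]=Y[2], then Y at X[3]=Y[3], then G at X[4]=Y[4], then X at X[5]=Y[6], then X at X[6]=Y[7], then X at X[7]=Y[10], then Y at X[10]=Y[11], then X at X[14]=Y[12], then G at X[15]=Y[13] — 9 characters in the same relative order in both. The LCS DP gives dp[15][13] = 9, so this is optimal.

9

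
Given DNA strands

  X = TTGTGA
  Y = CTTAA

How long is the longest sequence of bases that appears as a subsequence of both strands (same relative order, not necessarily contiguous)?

3

Let dp[i][j] be the LCS length of the first i bases of X and the first j bases of Y. dp[i][j] = dp[i-1][j-1]+1 when the i-th and j-th bases match, else max(dp[i-1][j], dp[i][j-1]).
    ·  C  T  T  A  A
 ·  0  0  0  0  0  0
 T  0  0  1  1  1  1
 T  0  0  1  2  2  2
 G  0  0  1  2  2  2
 T  0  0  1  2  2  2
 G  0  0  1  2  2  2
 A  0  0  1  2  3  3
dp[6][5] = 3. One LCS (by backtracking along matches): TTA.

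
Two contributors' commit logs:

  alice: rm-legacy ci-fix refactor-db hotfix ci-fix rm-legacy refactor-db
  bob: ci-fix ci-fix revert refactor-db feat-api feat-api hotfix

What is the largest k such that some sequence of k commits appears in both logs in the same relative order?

One common subsequence of length 3: ci-fix at alice[2]=bob[2] → refactor-db at alice[3]=bob[4] → hotfix at alice[4]=bob[7]. The LCS DP gives dp[7][7] = 3, so this is optimal.

3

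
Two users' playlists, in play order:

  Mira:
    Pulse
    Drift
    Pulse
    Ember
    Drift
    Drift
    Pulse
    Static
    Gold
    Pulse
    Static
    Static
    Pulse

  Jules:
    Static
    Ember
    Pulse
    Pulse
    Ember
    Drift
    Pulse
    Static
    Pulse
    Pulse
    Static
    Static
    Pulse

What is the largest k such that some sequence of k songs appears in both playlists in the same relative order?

One common subsequence of length 10: Pulse [1,3]; then Pulse [3,4]; then Ember [4,5]; then Drift [6,6]; then Pulse [7,7]; then Static [8,8]; then Pulse [10,10]; then Static [11,11]; then Static [12,12]; then Pulse [13,13]. dp[13][13] = 10 confirms this is the maximum.

10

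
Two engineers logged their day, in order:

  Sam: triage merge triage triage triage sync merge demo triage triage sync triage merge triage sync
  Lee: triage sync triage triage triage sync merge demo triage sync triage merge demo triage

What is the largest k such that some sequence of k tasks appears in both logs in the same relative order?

Match triage (Sam #1, Lee #1); then triage (Sam #3, Lee #3); then triage (Sam #4, Lee #4); then triage (Sam #5, Lee #5); then sync (Sam #6, Lee #6); then merge (Sam #7, Lee #7); then demo (Sam #8, Lee #8); then triage (Sam #10, Lee #9); then sync (Sam #11, Lee #10); then triage (Sam #12, Lee #11); then merge (Sam #13, Lee #12); then triage (Sam #14, Lee #14) — 12 tasks in the same relative order in both. The LCS DP gives dp[15][14] = 12, so this is optimal.

12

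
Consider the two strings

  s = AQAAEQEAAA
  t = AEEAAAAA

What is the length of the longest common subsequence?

6

Pick A [1,1], then A [3,4], then A [4,5], then A [8,6], then A [9,7], then A [10,8]; all 6 characters appear in both, in order. Since dp[10][8] = 6, nothing longer is possible.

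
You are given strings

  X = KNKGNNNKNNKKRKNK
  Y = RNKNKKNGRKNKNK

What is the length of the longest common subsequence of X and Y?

One common subsequence of length 9: K at X[1]=Y[3]; then N at X[2]=Y[4]; then K at X[3]=Y[6]; then G at X[4]=Y[8]; then K at X[8]=Y[10]; then N at X[10]=Y[11]; then K at X[14]=Y[12]; then N at X[15]=Y[13]; then K at X[16]=Y[14], and the DP table's final entry dp[16][14] is also 9, so no common subsequence is longer.

9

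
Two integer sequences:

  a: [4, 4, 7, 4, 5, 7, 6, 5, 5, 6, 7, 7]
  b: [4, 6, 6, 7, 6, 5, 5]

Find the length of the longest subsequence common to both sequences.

5

Let dp[i][j] be the LCS length of the first i values of a and the first j values of b. dp[i][j] = dp[i-1][j-1]+1 when the i-th and j-th values match, else max(dp[i-1][j], dp[i][j-1]).
    ·  4  6  6  7  6  5  5
 ·  0  0  0  0  0  0  0  0
 4  0  1  1  1  1  1  1  1
 4  0  1  1  1  1  1  1  1
 7  0  1  1  1  2  2  2  2
 4  0  1  1  1  2  2  2  2
 5  0  1  1  1  2  2  3  3
 7  0  1  1  1  2  2  3  3
 6  0  1  2  2  2  3  3  3
 5  0  1  2  2  2  3  4  4
 5  0  1  2  2  2  3  4  5
 6  0  1  2  3  3  3  4  5
 7  0  1  2  3  4  4  4  5
 7  0  1  2  3  4  4  4  5
dp[12][7] = 5. One LCS (by backtracking along matches): 4, 7, 6, 5, 5.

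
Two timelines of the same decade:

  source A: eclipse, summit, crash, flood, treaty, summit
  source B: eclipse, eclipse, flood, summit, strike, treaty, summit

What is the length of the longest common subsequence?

One common subsequence of length 4: eclipse (source A #1, source B #2), summit (source A #2, source B #4), treaty (source A #5, source B #6), summit (source A #6, source B #7), and the DP table's final entry dp[6][7] is also 4, so no common subsequence is longer.

4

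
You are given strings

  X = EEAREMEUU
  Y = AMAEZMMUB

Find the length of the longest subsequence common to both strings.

Taking A [3,3], E [5,4], M [6,7], U [8,8] gives a common subsequence of length 4, and the DP table's final entry dp[9][9] is also 4, so no common subsequence is longer.

4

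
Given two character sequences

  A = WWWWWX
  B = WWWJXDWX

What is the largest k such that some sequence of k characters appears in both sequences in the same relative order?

Taking W (A #1, B #1), W (A #2, B #2), W (A #3, B #3), W (A #5, B #7), X (A #6, B #8) gives a common subsequence of length 5. The LCS DP gives dp[6][8] = 5, so this is optimal.

5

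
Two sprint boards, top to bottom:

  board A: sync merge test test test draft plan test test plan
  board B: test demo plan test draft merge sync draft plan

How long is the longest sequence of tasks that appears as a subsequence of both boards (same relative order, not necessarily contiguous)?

One common subsequence of length 4: test at board A[3]=board B[1]; then test at board A[4]=board B[4]; then draft at board A[6]=board B[8]; then plan at board A[10]=board B[9]. dp[10][9] = 4 confirms this is the maximum.

4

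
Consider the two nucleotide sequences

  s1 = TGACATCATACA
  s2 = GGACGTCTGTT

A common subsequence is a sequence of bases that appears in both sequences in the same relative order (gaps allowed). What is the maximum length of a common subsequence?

6

Let dp[i][j] be the LCS length of the first i bases of s1 and the first j bases of s2. dp[i][j] = dp[i-1][j-1]+1 when the i-th and j-th bases match, else max(dp[i-1][j], dp[i][j-1]).
    ·  G  G  A  C  G  T  C  T  G  T  T
 ·  0  0  0  0  0  0  0  0  0  0  0  0
 T  0  0  0  0  0  0  1  1  1  1  1  1
 G  0  1  1  1  1  1  1  1  1  2  2  2
 A  0  1  1  2  2  2  2  2  2  2  2  2
 C  0  1  1  2  3  3  3  3  3  3  3  3
 A  0  1  1  2  3  3  3  3  3  3  3  3
 T  0  1  1  2  3  3  4  4  4  4  4  4
 C  0  1  1  2  3  3  4  5  5  5  5  5
 A  0  1  1  2  3  3  4  5  5  5  5  5
 T  0  1  1  2  3  3  4  5  6  6  6  6
 A  0  1  1  2  3  3  4  5  6  6  6  6
 C  0  1  1  2  3  3  4  5  6  6  6  6
 A  0  1  1  2  3  3  4  5  6  6  6  6
dp[12][11] = 6. One LCS (by backtracking along matches): GACTCT.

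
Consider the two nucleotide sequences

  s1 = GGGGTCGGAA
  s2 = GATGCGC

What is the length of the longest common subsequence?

4

Let dp[i][j] be the LCS length of the first i bases of s1 and the first j bases of s2. dp[i][j] = dp[i-1][j-1]+1 when the i-th and j-th bases match, else max(dp[i-1][j], dp[i][j-1]).
    ·  G  A  T  G  C  G  C
 ·  0  0  0  0  0  0  0  0
 G  0  1  1  1  1  1  1  1
 G  0  1  1  1  2  2  2  2
 G  0  1  1  1  2  2  3  3
 G  0  1  1  1  2  2  3  3
 T  0  1  1  2  2  2  3  3
 C  0  1  1  2  2  3  3  4
 G  0  1  1  2  3  3  4  4
 G  0  1  1  2  3  3  4  4
 A  0  1  2  2  3  3  4  4
 A  0  1  2  2  3  3  4  4
dp[10][7] = 4. One LCS (by backtracking along matches): GGGC.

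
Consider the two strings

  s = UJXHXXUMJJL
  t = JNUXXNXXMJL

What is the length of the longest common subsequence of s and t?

Taking U [1,3], then X [3,5], then X [5,7], then X [6,8], then M [8,9], then J [10,10], then L [11,11] gives a common subsequence of length 7. The LCS DP gives dp[11][11] = 7, so this is optimal.

7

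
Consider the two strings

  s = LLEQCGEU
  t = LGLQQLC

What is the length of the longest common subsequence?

4

Let dp[i][j] be the LCS length of the first i characters of s and the first j characters of t. dp[i][j] = dp[i-1][j-1]+1 when the i-th and j-th characters match, else max(dp[i-1][j], dp[i][j-1]).
    ·  L  G  L  Q  Q  L  C
 ·  0  0  0  0  0  0  0  0
 L  0  1  1  1  1  1  1  1
 L  0  1  1  2  2  2  2  2
 E  0  1  1  2  2  2  2  2
 Q  0  1  1  2  3  3  3  3
 C  0  1  1  2  3  3  3  4
 G  0  1  2  2  3  3  3  4
 E  0  1  2  2  3  3  3  4
 U  0  1  2  2  3  3  3  4
dp[8][7] = 4. One LCS (by backtracking along matches): LLQC.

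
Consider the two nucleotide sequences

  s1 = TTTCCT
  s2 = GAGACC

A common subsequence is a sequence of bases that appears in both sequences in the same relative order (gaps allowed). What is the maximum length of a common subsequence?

2

Let dp[i][j] be the LCS length of the first i bases of s1 and the first j bases of s2. dp[i][j] = dp[i-1][j-1]+1 when the i-th and j-th bases match, else max(dp[i-1][j], dp[i][j-1]).
    ·  G  A  G  A  C  C
 ·  0  0  0  0  0  0  0
 T  0  0  0  0  0  0  0
 T  0  0  0  0  0  0  0
 T  0  0  0  0  0  0  0
 C  0  0  0  0  0  1  1
 C  0  0  0  0  0  1  2
 T  0  0  0  0  0  1  2
dp[6][6] = 2. One LCS (by backtracking along matches): CC.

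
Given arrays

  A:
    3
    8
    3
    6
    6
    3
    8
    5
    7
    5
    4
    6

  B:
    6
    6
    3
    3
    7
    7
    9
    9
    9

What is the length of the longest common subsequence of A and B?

4

Match 6 (A #4, B #1) → 6 (A #5, B #2) → 3 (A #6, B #4) → 7 (A #9, B #6) — 4 values in the same relative order in both. dp[12][9] = 4 confirms this is the maximum.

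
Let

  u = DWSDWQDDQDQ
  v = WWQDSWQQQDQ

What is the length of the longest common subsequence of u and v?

Let dp[i][j] be the LCS length of the first i characters of u and the first j characters of v. dp[i][j] = dp[i-1][j-1]+1 when the i-th and j-th characters match, else max(dp[i-1][j], dp[i][j-1]).
    ·  W  W  Q  D  S  W  Q  Q  Q  D  Q
 ·  0  0  0  0  0  0  0  0  0  0  0  0
 D  0  0  0  0  1  1  1  1  1  1  1  1
 W  0  1  1  1  1  1  2  2  2  2  2  2
 S  0  1  1  1  1  2  2  2  2  2  2  2
 D  0  1  1  1  2  2  2  2  2  2  3  3
 W  0  1  2  2  2  2  3  3  3  3  3  3
 Q  0  1  2  3  3  3  3  4  4  4  4  4
 D  0  1  2  3  4  4  4  4  4  4  5  5
 D  0  1  2  3  4  4  4  4  4  4  5  5
 Q  0  1  2  3  4  4  4  5  5  5  5  6
 D  0  1  2  3  4  4  4  5  5  5  6  6
 Q  0  1  2  3  4  4  4  5  6  6  6  7
dp[11][11] = 7. One LCS (by backtracking along matches): DSWQQDQ.

7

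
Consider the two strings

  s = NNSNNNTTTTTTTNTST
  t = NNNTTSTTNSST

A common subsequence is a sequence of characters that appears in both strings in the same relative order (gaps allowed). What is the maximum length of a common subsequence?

10

Taking N at s[4]=t[1]; then N at s[5]=t[2]; then N at s[6]=t[3]; then T at s[7]=t[4]; then T at s[8]=t[5]; then T at s[12]=t[7]; then T at s[13]=t[8]; then N at s[14]=t[9]; then S at s[16]=t[11]; then T at s[17]=t[12] gives a common subsequence of length 10. Since dp[17][12] = 10, nothing longer is possible.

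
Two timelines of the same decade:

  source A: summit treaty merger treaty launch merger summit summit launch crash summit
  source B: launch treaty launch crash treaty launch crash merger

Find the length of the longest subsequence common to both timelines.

4

Match treaty (source A #2, source B #2), then treaty (source A #4, source B #5), then launch (source A #5, source B #6), then merger (source A #6, source B #8) — 4 events in the same relative order in both, and the DP table's final entry dp[11][8] is also 4, so no common subsequence is longer.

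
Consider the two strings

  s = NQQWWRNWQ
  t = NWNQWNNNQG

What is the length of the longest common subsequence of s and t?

Let dp[i][j] be the LCS length of the first i characters of s and the first j characters of t. dp[i][j] = dp[i-1][j-1]+1 when the i-th and j-th characters match, else max(dp[i-1][j], dp[i][j-1]).
    ·  N  W  N  Q  W  N  N  N  Q  G
 ·  0  0  0  0  0  0  0  0  0  0  0
 N  0  1  1  1  1  1  1  1  1  1  1
 Q  0  1  1  1  2  2  2  2  2  2  2
 Q  0  1  1  1  2  2  2  2  2  3  3
 W  0  1  2  2  2  3  3  3  3  3  3
 W  0  1  2  2  2  3  3  3  3  3  3
 R  0  1  2  2  2  3  3  3  3  3  3
 N  0  1  2  3  3  3  4  4  4  4  4
 W  0  1  2  3  3  4  4  4  4  4  4
 Q  0  1  2  3  4  4  4  4  4  5  5
dp[9][10] = 5. One LCS (by backtracking along matches): NQWNQ.

5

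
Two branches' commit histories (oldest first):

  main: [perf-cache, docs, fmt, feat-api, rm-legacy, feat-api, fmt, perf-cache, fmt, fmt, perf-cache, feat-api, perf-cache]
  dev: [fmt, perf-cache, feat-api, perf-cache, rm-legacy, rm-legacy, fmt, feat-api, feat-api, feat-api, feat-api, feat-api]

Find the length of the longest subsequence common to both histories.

One common subsequence of length 5: perf-cache (main #1, dev #4); then fmt (main #3, dev #7); then feat-api (main #4, dev #10); then feat-api (main #6, dev #11); then feat-api (main #12, dev #12), and the DP table's final entry dp[13][12] is also 5, so no common subsequence is longer.

5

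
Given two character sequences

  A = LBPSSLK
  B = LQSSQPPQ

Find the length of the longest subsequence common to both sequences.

3

Pick L [1,1], S [4,3], S [5,4]; all 3 characters appear in both, in order. dp[7][8] = 3 confirms this is the maximum.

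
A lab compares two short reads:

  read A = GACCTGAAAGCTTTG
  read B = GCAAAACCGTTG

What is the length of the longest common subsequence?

9

Pick G at read A[1]=read B[1]; then A at read A[2]=read B[3]; then A at read A[7]=read B[4]; then A at read A[8]=read B[5]; then A at read A[9]=read B[6]; then G at read A[10]=read B[9]; then T at read A[13]=read B[10]; then T at read A[14]=read B[11]; then G at read A[15]=read B[12]; all 9 bases appear in both, in order. The LCS DP gives dp[15][12] = 9, so this is optimal.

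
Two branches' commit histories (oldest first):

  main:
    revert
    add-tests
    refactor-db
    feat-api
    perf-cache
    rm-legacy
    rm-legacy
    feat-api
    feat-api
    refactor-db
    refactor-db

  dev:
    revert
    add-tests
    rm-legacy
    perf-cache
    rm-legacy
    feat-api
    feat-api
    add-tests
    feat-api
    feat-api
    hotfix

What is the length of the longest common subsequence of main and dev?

Match revert [1,1] → add-tests [2,2] → perf-cache [5,4] → rm-legacy [6,5] → feat-api [8,9] → feat-api [9,10] — 6 commits in the same relative order in both. dp[11][11] = 6 confirms this is the maximum.

6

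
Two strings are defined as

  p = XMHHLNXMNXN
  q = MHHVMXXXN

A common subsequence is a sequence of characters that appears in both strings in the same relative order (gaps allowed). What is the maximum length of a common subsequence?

6

Pick M at p[2]=q[1]; then H at p[3]=q[2]; then H at p[4]=q[3]; then X at p[7]=q[7]; then X at p[10]=q[8]; then N at p[11]=q[9]; all 6 characters appear in both, in order. Since dp[11][9] = 6, nothing longer is possible.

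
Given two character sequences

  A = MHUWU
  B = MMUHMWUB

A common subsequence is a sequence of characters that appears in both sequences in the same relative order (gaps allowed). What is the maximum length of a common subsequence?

Let dp[i][j] be the LCS length of the first i characters of A and the first j characters of B. dp[i][j] = dp[i-1][j-1]+1 when the i-th and j-th characters match, else max(dp[i-1][j], dp[i][j-1]).
    ·  M  M  U  H  M  W  U  B
 ·  0  0  0  0  0  0  0  0  0
 M  0  1  1  1  1  1  1  1  1
 H  0  1  1  1  2  2  2  2  2
 U  0  1  1  2  2  2  2  3  3
 W  0  1  1  2  2  2  3  3  3
 U  0  1  1  2  2  2  3  4  4
dp[5][8] = 4. One LCS (by backtracking along matches): MHWU.

4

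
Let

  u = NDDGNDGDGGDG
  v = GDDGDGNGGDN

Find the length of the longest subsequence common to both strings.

Let dp[i][j] be the LCS length of the first i characters of u and the first j characters of v. dp[i][j] = dp[i-1][j-1]+1 when the i-th and j-th characters match, else max(dp[i-1][j], dp[i][j-1]).
    ·  G  D  D  G  D  G  N  G  G  D  N
 ·  0  0  0  0  0  0  0  0  0  0  0  0
 N  0  0  0  0  0  0  0  1  1  1  1  1
 D  0  0  1  1  1  1  1  1  1  1  2  2
 D  0  0  1  2  2  2  2  2  2  2  2  2
 G  0  1  1  2  3  3  3  3  3  3  3  3
 N  0  1  1  2  3  3  3  4  4  4  4  4
 D  0  1  2  2  3  4  4  4  4  4  5  5
 G  0  1  2  2  3  4  5  5  5  5  5  5
 D  0  1  2  3  3  4  5  5  5  5  6  6
 G  0  1  2  3  4  4  5  5  6  6  6  6
 G  0  1  2  3  4  4  5  5  6  7  7  7
 D  0  1  2  3  4  5  5  5  6  7  8  8
 G  0  1  2  3  4  5  6  6  6  7  8  8
dp[12][11] = 8. One LCS (by backtracking along matches): DDGDGGGD.

8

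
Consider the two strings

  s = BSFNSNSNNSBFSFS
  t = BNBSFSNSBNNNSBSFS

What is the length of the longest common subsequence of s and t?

13

Pick B (s #1, t #3), then S (s #2, t #4), then F (s #3, t #5), then N (s #4, t #7), then S (s #5, t #8), then N (s #6, t #10), then N (s #8, t #11), then N (s #9, t #12), then S (s #10, t #13), then B (s #11, t #14), then S (s #13, t #15), then F (s #14, t #16), then S (s #15, t #17); all 13 characters appear in both, in order, and the DP table's final entry dp[15][17] is also 13, so no common subsequence is longer.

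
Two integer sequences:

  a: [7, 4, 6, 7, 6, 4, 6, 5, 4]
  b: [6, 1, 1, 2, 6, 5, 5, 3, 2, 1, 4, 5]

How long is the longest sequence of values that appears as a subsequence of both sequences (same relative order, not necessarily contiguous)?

Pick 6 [3,1]; then 6 [5,5]; then 4 [6,11]; then 5 [8,12]; all 4 values appear in both, in order. dp[9][12] = 4 confirms this is the maximum.

4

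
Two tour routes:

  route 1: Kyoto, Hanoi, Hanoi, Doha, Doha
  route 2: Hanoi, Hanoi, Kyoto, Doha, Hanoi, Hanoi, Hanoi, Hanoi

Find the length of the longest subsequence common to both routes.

Taking Kyoto [1,3]; then Hanoi [2,7]; then Hanoi [3,8] gives a common subsequence of length 3, and the DP table's final entry dp[5][8] is also 3, so no common subsequence is longer.

3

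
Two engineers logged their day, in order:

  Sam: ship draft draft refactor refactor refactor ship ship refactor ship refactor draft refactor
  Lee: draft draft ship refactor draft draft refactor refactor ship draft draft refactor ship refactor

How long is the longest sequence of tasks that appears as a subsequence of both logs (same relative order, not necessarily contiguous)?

9

Match ship at Sam[1]=Lee[3], then draft at Sam[2]=Lee[5], then draft at Sam[3]=Lee[6], then refactor at Sam[5]=Lee[7], then refactor at Sam[6]=Lee[8], then ship at Sam[7]=Lee[9], then refactor at Sam[9]=Lee[12], then ship at Sam[10]=Lee[13], then refactor at Sam[13]=Lee[14] — 9 tasks in the same relative order in both. dp[13][14] = 9 confirms this is the maximum.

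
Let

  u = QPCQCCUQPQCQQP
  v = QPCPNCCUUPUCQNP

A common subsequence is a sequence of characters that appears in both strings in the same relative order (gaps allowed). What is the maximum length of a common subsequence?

Taking Q at u[1]=v[1], P at u[2]=v[2], C at u[3]=v[3], C at u[5]=v[6], C at u[6]=v[7], U at u[7]=v[9], P at u[9]=v[10], C at u[11]=v[12], Q at u[12]=v[13], P at u[14]=v[15] gives a common subsequence of length 10. dp[14][15] = 10 confirms this is the maximum.

10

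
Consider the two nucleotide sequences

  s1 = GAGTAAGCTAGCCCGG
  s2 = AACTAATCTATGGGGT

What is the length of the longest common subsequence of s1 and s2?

10

Match A [2,2], T [4,4], A [5,5], A [6,6], C [8,8], T [9,9], A [10,10], G [11,13], G [15,14], G [16,15] — 10 bases in the same relative order in both. The LCS DP gives dp[16][16] = 10, so this is optimal.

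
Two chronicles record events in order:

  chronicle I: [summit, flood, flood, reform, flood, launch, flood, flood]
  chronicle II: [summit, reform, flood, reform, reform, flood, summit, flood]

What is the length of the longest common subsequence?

Pick summit [1,1], then flood [2,3], then reform [4,5], then flood [5,6], then flood [8,8]; all 5 events appear in both, in order. The LCS DP gives dp[8][8] = 5, so this is optimal.

5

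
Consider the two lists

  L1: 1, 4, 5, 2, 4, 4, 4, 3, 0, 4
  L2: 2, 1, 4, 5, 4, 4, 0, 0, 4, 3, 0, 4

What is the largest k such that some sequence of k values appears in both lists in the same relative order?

9

Match 1 at L1[1]=L2[2], 4 at L1[2]=L2[3], 5 at L1[3]=L2[4], 4 at L1[5]=L2[5], 4 at L1[6]=L2[6], 4 at L1[7]=L2[9], 3 at L1[8]=L2[10], 0 at L1[9]=L2[11], 4 at L1[10]=L2[12] — 9 values in the same relative order in both, and the DP table's final entry dp[10][12] is also 9, so no common subsequence is longer.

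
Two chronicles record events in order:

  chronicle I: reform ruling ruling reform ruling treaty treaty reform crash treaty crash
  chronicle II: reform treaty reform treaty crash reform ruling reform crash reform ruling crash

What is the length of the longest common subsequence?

6

One common subsequence of length 6: reform (chronicle I #1, chronicle II #3); then reform (chronicle I #4, chronicle II #6); then ruling (chronicle I #5, chronicle II #7); then reform (chronicle I #8, chronicle II #8); then crash (chronicle I #9, chronicle II #9); then crash (chronicle I #11, chronicle II #12). The LCS DP gives dp[11][12] = 6, so this is optimal.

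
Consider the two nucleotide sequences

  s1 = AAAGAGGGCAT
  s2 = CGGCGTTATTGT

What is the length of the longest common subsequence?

5

Let dp[i][j] be the LCS length of the first i bases of s1 and the first j bases of s2. dp[i][j] = dp[i-1][j-1]+1 when the i-th and j-th bases match, else max(dp[i-1][j], dp[i][j-1]).
    ·  C  G  G  C  G  T  T  A  T  T  G  T
 ·  0  0  0  0  0  0  0  0  0  0  0  0  0
 A  0  0  0  0  0  0  0  0  1  1  1  1  1
 A  0  0  0  0  0  0  0  0  1  1  1  1  1
 A  0  0  0  0  0  0  0  0  1  1  1  1  1
 G  0  0  1  1  1  1  1  1  1  1  1  2  2
 A  0  0  1  1  1  1  1  1  2  2  2  2  2
 G  0  0  1  2  2  2  2  2  2  2  2  3  3
 G  0  0  1  2  2  3  3  3  3  3  3  3  3
 G  0  0  1  2  2  3  3  3  3  3  3  4  4
 C  0  1  1  2  3  3  3  3  3  3  3  4  4
 A  0  1  1  2  3  3  3  3  4  4  4  4  4
 T  0  1  1  2  3  3  4  4  4  5  5  5  5
dp[11][12] = 5. One LCS (by backtracking along matches): GGGGT.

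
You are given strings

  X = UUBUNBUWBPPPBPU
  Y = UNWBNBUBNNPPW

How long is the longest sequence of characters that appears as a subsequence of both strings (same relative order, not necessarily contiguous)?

8

Match U at X[1]=Y[1]; then B at X[3]=Y[4]; then N at X[5]=Y[5]; then B at X[6]=Y[6]; then U at X[7]=Y[7]; then B at X[9]=Y[8]; then P at X[10]=Y[11]; then P at X[11]=Y[12] — 8 characters in the same relative order in both. The LCS DP gives dp[15][13] = 8, so this is optimal.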